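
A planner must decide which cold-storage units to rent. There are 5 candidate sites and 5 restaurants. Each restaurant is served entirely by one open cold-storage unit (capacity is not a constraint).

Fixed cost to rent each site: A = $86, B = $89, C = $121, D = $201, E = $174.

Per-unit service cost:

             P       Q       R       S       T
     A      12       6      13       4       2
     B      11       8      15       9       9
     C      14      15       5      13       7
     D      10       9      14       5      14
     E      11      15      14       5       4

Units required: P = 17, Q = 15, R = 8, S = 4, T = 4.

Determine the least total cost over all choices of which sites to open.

For any fixed open set, each restaurant goes to its cheapest open site; total = fixed + service.
{A}: P→A 12·17=204, Q→A 6·15=90, R→A 13·8=104, S→A 4·4=16, T→A 2·4=8. Service 422; fixed 86; total 508.
{A, C}: P→A 12·17=204, Q→A 6·15=90, R→C 5·8=40, S→A 4·4=16, T→A 2·4=8. Service 358; fixed 207; total 565.
{A, B}: service 405 + fixed 175 = 580
{A, B, C, D, E}: service 324 + fixed 671 = 995
No other subset beats 508.

Minimum total cost: 508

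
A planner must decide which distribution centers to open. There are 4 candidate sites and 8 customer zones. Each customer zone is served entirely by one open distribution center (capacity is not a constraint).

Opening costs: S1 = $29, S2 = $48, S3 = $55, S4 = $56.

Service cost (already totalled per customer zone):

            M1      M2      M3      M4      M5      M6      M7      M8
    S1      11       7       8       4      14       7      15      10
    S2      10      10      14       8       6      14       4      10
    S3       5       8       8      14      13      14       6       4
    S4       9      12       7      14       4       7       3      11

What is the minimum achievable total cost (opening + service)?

Minimum total cost: 105

For any fixed open set, each customer zone goes to its cheapest open site; total = fixed + service.
{S1}: M1→S1 11, M2→S1 7, M3→S1 8, M4→S1 4, M5→S1 14, M6→S1 7, M7→S1 15, M8→S1 10. Service 76; fixed 29; total 105.
{S4}: M1→S4 9, M2→S4 12, M3→S4 7, M4→S4 14, M5→S4 4, M6→S4 7, M7→S4 3, M8→S4 11. Service 67; fixed 56; total 123.
{S2}: service 76 + fixed 48 = 124
{S1, S2, S3, S4}: service 41 + fixed 188 = 229
No other subset beats 105.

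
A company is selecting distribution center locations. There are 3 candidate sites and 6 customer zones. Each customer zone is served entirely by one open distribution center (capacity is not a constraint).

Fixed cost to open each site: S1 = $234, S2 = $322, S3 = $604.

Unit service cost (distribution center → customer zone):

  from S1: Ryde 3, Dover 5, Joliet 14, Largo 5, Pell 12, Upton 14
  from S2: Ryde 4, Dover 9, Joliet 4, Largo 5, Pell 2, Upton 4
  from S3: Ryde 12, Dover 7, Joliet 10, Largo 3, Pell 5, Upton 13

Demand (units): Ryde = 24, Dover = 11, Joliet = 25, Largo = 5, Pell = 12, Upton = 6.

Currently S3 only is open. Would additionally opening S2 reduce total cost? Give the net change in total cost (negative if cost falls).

Current service cost with {S3}: 768.
Adding S2: each customer zone re-picks its cheapest; new service cost 336, saving 432.
Extra fixed cost: 322. Net change = 322 − 432 = -110.
(Totals: 1372 → 1262.)

Yes — net change −110 (cost falls by 110).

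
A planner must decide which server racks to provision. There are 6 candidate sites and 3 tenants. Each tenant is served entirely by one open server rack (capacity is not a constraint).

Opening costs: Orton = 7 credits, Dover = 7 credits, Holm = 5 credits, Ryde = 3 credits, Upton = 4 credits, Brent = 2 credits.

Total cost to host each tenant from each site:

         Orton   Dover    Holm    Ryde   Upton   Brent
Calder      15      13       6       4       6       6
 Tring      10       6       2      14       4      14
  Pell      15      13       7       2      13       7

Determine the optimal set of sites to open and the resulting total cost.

Open Holm and Ryde; minimum total cost 16.

For any fixed open set, each tenant goes to its cheapest open site; total = fixed + service.
{Holm, Ryde}: Calder→Ryde 4, Tring→Holm 2, Pell→Ryde 2. Service 8; fixed 8; total 16.
{Ryde, Upton}: Calder→Ryde 4, Tring→Upton 4, Pell→Ryde 2. Service 10; fixed 7; total 17.
{Holm, Ryde, Brent}: service 8 + fixed 10 = 18
{Orton, Dover, Holm, Ryde, Upton, Brent}: service 8 + fixed 28 = 36
No other subset beats 16.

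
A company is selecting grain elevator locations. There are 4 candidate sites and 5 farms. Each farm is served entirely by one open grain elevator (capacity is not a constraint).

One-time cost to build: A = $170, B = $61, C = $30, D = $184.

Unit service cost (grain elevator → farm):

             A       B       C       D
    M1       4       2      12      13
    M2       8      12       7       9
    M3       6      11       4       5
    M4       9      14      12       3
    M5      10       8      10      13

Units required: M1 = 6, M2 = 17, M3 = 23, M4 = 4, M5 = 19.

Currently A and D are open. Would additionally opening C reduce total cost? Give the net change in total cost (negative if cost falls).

Yes — net change −10 (cost falls by 10).

Current service cost with {A, D}: 477.
Adding C: each farm re-picks its cheapest; new service cost 437, saving 40.
Extra fixed cost: 30. Net change = 30 − 40 = -10.
(Totals: 831 → 821.)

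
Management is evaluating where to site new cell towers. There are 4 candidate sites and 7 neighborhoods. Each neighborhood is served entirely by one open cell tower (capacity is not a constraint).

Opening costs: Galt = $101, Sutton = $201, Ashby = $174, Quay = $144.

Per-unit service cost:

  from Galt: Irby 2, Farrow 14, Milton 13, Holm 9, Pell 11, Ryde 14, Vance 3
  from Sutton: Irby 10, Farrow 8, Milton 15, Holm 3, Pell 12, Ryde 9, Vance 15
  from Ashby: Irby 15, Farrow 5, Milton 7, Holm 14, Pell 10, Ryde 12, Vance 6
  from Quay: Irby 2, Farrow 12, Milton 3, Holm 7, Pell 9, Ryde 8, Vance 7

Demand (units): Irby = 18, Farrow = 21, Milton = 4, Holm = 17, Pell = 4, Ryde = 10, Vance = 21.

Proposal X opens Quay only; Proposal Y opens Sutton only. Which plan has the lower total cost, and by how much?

Proposal X is cheaper by 287.

Proposal X: {Quay}: Irby→Quay 2·18=36, Farrow→Quay 12·21=252, Milton→Quay 3·4=12, Holm→Quay 7·17=119, Pell→Quay 9·4=36, Ryde→Quay 8·10=80, Vance→Quay 7·21=147. Service 682; fixed 144; total 826.
Proposal Y: {Sutton}: Irby→Sutton 10·18=180, Farrow→Sutton 8·21=168, Milton→Sutton 15·4=60, Holm→Sutton 3·17=51, Pell→Sutton 12·4=48, Ryde→Sutton 9·10=90, Vance→Sutton 15·21=315. Service 912; fixed 201; total 1113.
Difference: |826 − 1113| = 287.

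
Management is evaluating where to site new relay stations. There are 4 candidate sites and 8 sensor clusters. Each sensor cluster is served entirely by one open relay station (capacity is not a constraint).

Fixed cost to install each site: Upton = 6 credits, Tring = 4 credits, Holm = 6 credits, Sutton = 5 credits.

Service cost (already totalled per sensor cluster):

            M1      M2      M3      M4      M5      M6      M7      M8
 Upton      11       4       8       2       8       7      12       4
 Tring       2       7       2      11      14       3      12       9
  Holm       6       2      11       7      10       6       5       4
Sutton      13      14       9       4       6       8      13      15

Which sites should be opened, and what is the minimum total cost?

Open Tring, Holm and Sutton; minimum total cost 43.

For any fixed open set, each sensor cluster goes to its cheapest open site; total = fixed + service.
{Tring, Holm, Sutton}: M1→Tring 2, M2→Holm 2, M3→Tring 2, M4→Sutton 4, M5→Sutton 6, M6→Tring 3, M7→Holm 5, M8→Holm 4. Service 28; fixed 15; total 43.
{Upton, Tring, Holm}: M1→Tring 2, M2→Holm 2, M3→Tring 2, M4→Upton 2, M5→Upton 8, M6→Tring 3, M7→Holm 5, M8→Upton 4. Service 28; fixed 16; total 44.
{Tring, Holm}: service 35 + fixed 10 = 45
{Upton, Tring, Holm, Sutton}: service 26 + fixed 21 = 47
No other subset beats 43.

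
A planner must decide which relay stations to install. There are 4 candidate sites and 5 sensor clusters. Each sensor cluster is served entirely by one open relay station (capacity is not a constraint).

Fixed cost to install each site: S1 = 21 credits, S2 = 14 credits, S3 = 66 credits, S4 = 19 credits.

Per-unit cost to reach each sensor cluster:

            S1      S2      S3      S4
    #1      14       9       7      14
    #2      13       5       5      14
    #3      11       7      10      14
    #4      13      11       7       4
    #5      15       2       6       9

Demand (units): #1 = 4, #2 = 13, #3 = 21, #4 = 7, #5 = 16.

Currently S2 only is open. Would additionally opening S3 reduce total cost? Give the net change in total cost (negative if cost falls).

Current service cost with {S2}: 357.
Adding S3: each sensor cluster re-picks its cheapest; new service cost 321, saving 36.
Extra fixed cost: 66. Net change = 66 − 36 = 30.
(Totals: 371 → 401.)

No — net change +30 (cost rises by 30).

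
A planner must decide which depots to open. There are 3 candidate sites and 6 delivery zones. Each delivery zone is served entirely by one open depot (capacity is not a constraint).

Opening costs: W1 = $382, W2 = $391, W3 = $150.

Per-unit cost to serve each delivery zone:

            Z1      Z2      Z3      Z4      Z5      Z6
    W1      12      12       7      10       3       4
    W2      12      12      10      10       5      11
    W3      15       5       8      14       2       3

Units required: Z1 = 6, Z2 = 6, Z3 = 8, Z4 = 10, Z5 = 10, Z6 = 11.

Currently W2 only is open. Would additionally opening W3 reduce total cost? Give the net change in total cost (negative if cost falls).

Yes — net change −26 (cost falls by 26).

Current service cost with {W2}: 495.
Adding W3: each delivery zone re-picks its cheapest; new service cost 319, saving 176.
Extra fixed cost: 150. Net change = 150 − 176 = -26.
(Totals: 886 → 860.)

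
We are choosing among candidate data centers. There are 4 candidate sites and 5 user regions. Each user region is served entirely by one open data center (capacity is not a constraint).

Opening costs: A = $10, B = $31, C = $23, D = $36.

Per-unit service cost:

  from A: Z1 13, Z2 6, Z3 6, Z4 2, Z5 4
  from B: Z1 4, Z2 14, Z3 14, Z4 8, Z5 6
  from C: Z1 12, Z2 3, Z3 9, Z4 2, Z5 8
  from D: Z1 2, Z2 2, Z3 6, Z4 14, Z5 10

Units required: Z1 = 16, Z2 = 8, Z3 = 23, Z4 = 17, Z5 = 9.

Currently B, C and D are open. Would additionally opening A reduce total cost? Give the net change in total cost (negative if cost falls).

Yes — net change −8 (cost falls by 8).

Current service cost with {B, C, D}: 274.
Adding A: each user region re-picks its cheapest; new service cost 256, saving 18.
Extra fixed cost: 10. Net change = 10 − 18 = -8.
(Totals: 364 → 356.)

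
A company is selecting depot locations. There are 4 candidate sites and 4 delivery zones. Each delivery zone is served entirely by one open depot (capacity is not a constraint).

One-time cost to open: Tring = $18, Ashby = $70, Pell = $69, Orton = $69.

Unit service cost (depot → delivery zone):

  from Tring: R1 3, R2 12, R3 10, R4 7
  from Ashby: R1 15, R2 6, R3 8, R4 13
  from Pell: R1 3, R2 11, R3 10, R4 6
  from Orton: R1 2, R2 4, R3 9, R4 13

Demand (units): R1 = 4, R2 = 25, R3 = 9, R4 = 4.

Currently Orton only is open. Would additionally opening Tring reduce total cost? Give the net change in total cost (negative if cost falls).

Yes — net change −6 (cost falls by 6).

Current service cost with {Orton}: 241.
Adding Tring: each delivery zone re-picks its cheapest; new service cost 217, saving 24.
Extra fixed cost: 18. Net change = 18 − 24 = -6.
(Totals: 310 → 304.)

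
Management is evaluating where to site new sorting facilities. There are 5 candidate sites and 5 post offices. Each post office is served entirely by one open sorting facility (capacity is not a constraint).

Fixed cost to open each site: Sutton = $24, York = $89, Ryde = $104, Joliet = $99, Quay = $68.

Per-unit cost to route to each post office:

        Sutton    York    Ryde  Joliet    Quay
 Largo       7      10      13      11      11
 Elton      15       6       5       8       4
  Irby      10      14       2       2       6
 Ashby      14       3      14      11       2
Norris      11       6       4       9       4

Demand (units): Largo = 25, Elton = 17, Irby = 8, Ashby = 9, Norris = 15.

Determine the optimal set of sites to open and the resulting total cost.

For any fixed open set, each post office goes to its cheapest open site; total = fixed + service.
{Sutton, Quay}: Largo→Sutton 7·25=175, Elton→Quay 4·17=68, Irby→Quay 6·8=48, Ashby→Quay 2·9=18, Norris→Quay 4·15=60. Service 369; fixed 92; total 461.
{Sutton, Joliet, Quay}: Largo→Sutton 7·25=175, Elton→Quay 4·17=68, Irby→Joliet 2·8=16, Ashby→Quay 2·9=18, Norris→Quay 4·15=60. Service 337; fixed 191; total 528.
{Sutton, Ryde, Quay}: service 337 + fixed 196 = 533
{Sutton, York, Ryde, Joliet, Quay}: Largo→Sutton 7·25=175, Elton→Quay 4·17=68, Irby→Ryde 2·8=16, Ashby→Quay 2·9=18, Norris→Ryde 4·15=60. Service 337; fixed 384; total 721.
No other subset beats 461.

Open Sutton and Quay; minimum total cost 461.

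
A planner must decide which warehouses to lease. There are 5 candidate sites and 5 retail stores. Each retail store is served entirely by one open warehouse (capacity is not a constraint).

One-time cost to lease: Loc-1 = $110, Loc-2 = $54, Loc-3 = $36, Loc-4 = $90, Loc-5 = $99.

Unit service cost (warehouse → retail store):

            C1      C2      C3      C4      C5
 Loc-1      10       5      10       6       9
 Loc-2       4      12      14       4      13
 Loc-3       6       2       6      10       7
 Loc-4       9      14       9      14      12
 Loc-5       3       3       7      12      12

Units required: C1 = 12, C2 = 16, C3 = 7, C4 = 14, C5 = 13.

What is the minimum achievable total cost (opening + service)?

Minimum total cost: 359

For any fixed open set, each retail store goes to its cheapest open site; total = fixed + service.
{Loc-2, Loc-3}: C1→Loc-2 4·12=48, C2→Loc-3 2·16=32, C3→Loc-3 6·7=42, C4→Loc-2 4·14=56, C5→Loc-3 7·13=91. Service 269; fixed 90; total 359.
{Loc-3}: C1→Loc-3 6·12=72, C2→Loc-3 2·16=32, C3→Loc-3 6·7=42, C4→Loc-3 10·14=140, C5→Loc-3 7·13=91. Service 377; fixed 36; total 413.
{Loc-2, Loc-3, Loc-5}: C1→Loc-5 3·12=36, C2→Loc-3 2·16=32, C3→Loc-3 6·7=42, C4→Loc-2 4·14=56, C5→Loc-3 7·13=91. Service 257; fixed 189; total 446.
{Loc-1, Loc-2, Loc-3, Loc-4, Loc-5}: C1→Loc-5 3·12=36, C2→Loc-3 2·16=32, C3→Loc-3 6·7=42, C4→Loc-2 4·14=56, C5→Loc-3 7·13=91. Service 257; fixed 389; total 646.
No other subset beats 359.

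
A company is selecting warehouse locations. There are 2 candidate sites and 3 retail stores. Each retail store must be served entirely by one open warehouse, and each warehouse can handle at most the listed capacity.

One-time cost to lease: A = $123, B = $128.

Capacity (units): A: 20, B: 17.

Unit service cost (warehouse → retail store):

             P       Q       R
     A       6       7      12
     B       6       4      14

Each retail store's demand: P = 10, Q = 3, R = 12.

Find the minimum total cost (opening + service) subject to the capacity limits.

Minimum total cost: 467

Open {A, B}: P→B 6·10=60, Q→B 4·3=12, R→A 12·12=144.
Loads: A carries 12/20, B carries 13/17. Service 216; fixed 251; total 467.
Next best feasible plan costs 476.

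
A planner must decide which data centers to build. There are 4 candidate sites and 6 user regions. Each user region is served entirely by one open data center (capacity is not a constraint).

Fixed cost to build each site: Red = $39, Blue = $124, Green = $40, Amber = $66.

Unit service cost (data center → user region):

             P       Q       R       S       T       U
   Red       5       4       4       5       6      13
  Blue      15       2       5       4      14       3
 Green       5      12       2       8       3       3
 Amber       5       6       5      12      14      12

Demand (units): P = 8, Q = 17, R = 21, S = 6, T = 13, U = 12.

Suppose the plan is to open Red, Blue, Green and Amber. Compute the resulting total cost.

Each user region is assigned to its cheapest site among the open ones.
{Red, Blue, Green, Amber}: P→Red 5·8=40, Q→Blue 2·17=34, R→Green 2·21=42, S→Blue 4·6=24, T→Green 3·13=39, U→Blue 3·12=36. Service 215; fixed 269; total 484.

Total cost: 484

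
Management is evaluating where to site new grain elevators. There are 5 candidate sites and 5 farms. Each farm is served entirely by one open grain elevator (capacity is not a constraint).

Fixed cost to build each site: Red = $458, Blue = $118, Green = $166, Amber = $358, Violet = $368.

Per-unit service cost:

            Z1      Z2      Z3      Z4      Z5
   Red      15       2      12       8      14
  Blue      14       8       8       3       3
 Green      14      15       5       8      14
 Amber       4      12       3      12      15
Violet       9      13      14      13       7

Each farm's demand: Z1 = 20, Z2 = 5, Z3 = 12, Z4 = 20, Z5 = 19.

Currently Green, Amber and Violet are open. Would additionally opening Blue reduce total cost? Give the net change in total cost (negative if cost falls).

Current service cost with {Green, Amber, Violet}: 469.
Adding Blue: each farm re-picks its cheapest; new service cost 273, saving 196.
Extra fixed cost: 118. Net change = 118 − 196 = -78.
(Totals: 1361 → 1283.)

Yes — net change −78 (cost falls by 78).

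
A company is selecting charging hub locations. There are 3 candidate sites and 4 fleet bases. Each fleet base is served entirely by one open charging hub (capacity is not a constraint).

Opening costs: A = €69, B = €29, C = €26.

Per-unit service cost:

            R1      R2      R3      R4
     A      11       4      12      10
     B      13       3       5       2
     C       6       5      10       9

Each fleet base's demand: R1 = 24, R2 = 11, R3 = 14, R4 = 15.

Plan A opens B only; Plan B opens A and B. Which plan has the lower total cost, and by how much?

Plan A is cheaper by 21.

Plan A: {B}: R1→B 13·24=312, R2→B 3·11=33, R3→B 5·14=70, R4→B 2·15=30. Service 445; fixed 29; total 474.
Plan B: {A, B}: R1→A 11·24=264, R2→B 3·11=33, R3→B 5·14=70, R4→B 2·15=30. Service 397; fixed 98; total 495.
Difference: |474 − 495| = 21.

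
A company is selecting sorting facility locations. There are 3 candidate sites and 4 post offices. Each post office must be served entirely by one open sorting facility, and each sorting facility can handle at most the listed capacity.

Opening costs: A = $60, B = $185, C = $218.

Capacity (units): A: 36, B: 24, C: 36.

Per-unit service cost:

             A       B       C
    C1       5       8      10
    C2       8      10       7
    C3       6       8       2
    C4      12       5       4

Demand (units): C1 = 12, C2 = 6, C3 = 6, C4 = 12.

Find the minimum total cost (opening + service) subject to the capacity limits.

Minimum total cost: 348

Open {A}: C1→A 5·12=60, C2→A 8·6=48, C3→A 6·6=36, C4→A 12·12=144.
Loads: A carries 36/36. Service 288; fixed 60; total 348.
Next best feasible plan costs 440.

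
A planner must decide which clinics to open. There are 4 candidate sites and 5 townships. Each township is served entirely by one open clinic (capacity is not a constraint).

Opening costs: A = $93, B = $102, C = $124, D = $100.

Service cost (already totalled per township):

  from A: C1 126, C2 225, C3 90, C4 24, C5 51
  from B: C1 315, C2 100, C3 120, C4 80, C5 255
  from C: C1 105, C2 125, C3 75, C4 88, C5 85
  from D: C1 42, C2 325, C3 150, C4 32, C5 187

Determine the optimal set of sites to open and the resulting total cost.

For any fixed open set, each township goes to its cheapest open site; total = fixed + service.
{C, D}: C1→D 42, C2→C 125, C3→C 75, C4→D 32, C5→C 85. Service 359; fixed 224; total 583.
{A, B}: C1→A 126, C2→B 100, C3→A 90, C4→A 24, C5→A 51. Service 391; fixed 195; total 586.
{A, C}: service 380 + fixed 217 = 597
{A, B, C, D}: service 292 + fixed 419 = 711
(All 15 nonempty subsets were checked; C and D is lowest.)

Open C and D; minimum total cost 583.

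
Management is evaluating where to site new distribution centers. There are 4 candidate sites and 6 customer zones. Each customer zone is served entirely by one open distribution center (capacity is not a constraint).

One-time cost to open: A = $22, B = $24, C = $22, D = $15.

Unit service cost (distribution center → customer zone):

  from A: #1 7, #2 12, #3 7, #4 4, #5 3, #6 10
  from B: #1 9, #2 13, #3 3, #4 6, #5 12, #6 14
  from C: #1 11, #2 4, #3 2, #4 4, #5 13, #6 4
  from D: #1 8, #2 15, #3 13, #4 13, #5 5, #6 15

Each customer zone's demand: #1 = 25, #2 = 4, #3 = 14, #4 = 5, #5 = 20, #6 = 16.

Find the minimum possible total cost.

For any fixed open set, each customer zone goes to its cheapest open site; total = fixed + service.
{A, C}: #1→A 7·25=175, #2→C 4·4=16, #3→C 2·14=28, #4→A 4·5=20, #5→A 3·20=60, #6→C 4·16=64. Service 363; fixed 44; total 407.
{A, C, D}: service 363 + fixed 59 = 422
{A, B, C}: service 363 + fixed 68 = 431
{A, B, C, D}: service 363 + fixed 83 = 446
No other subset beats 407.

Minimum total cost: 407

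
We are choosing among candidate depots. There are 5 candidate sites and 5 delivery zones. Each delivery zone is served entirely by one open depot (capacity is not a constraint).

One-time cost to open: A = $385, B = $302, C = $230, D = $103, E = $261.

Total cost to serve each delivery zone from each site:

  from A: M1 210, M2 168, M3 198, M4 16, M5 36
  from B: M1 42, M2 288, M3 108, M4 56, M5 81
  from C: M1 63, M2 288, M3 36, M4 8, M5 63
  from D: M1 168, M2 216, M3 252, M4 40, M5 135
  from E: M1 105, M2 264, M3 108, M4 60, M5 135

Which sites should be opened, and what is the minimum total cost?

For any fixed open set, each delivery zone goes to its cheapest open site; total = fixed + service.
{C}: M1→C 63, M2→C 288, M3→C 36, M4→C 8, M5→C 63. Service 458; fixed 230; total 688.
{C, D}: M1→C 63, M2→D 216, M3→C 36, M4→C 8, M5→C 63. Service 386; fixed 333; total 719.
{B}: M1→B 42, M2→B 288, M3→B 108, M4→B 56, M5→B 81. Service 575; fixed 302; total 877.
{A, B, C, D, E}: M1→B 42, M2→A 168, M3→C 36, M4→C 8, M5→A 36. Service 290; fixed 1281; total 1571.
No other subset beats 688.

Open C only; minimum total cost 688.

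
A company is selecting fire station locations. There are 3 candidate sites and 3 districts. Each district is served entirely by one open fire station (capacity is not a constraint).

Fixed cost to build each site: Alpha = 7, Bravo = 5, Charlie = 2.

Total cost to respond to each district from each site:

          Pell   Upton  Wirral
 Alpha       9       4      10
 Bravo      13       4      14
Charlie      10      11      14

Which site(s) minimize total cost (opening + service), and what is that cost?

Open Alpha only; minimum total cost 30.

For any fixed open set, each district goes to its cheapest open site; total = fixed + service.
{Alpha}: Pell→Alpha 9, Upton→Alpha 4, Wirral→Alpha 10. Service 23; fixed 7; total 30.
{Alpha, Charlie}: service 23 + fixed 9 = 32
{Alpha, Bravo}: service 23 + fixed 12 = 35
{Alpha, Bravo, Charlie}: service 23 + fixed 14 = 37
(All 7 nonempty subsets were checked; Alpha only is lowest.)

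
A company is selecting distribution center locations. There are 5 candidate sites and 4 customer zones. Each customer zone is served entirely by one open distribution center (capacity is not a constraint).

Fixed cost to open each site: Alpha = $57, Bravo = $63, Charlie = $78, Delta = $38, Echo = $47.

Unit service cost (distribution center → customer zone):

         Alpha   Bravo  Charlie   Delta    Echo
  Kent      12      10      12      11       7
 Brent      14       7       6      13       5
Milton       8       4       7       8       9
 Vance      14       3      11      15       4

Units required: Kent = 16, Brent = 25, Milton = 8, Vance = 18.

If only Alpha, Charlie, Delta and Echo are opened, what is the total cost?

Each customer zone is assigned to its cheapest site among the open ones.
{Alpha, Charlie, Delta, Echo}: Kent→Echo 7·16=112, Brent→Echo 5·25=125, Milton→Charlie 7·8=56, Vance→Echo 4·18=72. Service 365; fixed 220; total 585.

Total cost: 585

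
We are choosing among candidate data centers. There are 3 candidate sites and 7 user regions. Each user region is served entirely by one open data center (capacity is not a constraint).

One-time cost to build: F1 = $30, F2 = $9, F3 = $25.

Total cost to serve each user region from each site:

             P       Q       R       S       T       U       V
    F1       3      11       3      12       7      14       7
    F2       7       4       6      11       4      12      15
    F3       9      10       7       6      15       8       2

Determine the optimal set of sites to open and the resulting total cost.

For any fixed open set, each user region goes to its cheapest open site; total = fixed + service.
{F2}: P→F2 7, Q→F2 4, R→F2 6, S→F2 11, T→F2 4, U→F2 12, V→F2 15. Service 59; fixed 9; total 68.
{F2, F3}: service 37 + fixed 34 = 71
{F3}: P→F3 9, Q→F3 10, R→F3 7, S→F3 6, T→F3 15, U→F3 8, V→F3 2. Service 57; fixed 25; total 82.
{F1, F2, F3}: service 30 + fixed 64 = 94
No other subset beats 68.

Open F2 only; minimum total cost 68.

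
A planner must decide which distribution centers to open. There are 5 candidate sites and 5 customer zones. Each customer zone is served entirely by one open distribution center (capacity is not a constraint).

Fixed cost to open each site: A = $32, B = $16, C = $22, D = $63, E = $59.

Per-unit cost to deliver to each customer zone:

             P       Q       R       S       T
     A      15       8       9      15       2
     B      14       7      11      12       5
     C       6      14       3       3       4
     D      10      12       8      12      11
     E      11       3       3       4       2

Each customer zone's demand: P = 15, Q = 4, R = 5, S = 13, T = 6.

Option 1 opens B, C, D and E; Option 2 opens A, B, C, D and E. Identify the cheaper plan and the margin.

Option 1 is cheaper by 32.

Option 1: {B, C, D, E}: P→C 6·15=90, Q→E 3·4=12, R→C 3·5=15, S→C 3·13=39, T→E 2·6=12. Service 168; fixed 160; total 328.
Option 2: {A, B, C, D, E}: P→C 6·15=90, Q→E 3·4=12, R→C 3·5=15, S→C 3·13=39, T→A 2·6=12. Service 168; fixed 192; total 360.
Difference: |328 − 360| = 32.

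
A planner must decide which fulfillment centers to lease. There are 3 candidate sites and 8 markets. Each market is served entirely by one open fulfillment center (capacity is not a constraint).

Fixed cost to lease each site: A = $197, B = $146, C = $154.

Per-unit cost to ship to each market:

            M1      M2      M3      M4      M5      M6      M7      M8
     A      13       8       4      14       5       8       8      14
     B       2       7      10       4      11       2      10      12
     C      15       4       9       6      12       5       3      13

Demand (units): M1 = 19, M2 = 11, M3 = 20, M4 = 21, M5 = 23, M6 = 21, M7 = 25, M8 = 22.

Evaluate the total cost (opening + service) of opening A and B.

Each market is assigned to its cheapest site among the open ones.
{A, B}: M1→B 2·19=38, M2→B 7·11=77, M3→A 4·20=80, M4→B 4·21=84, M5→A 5·23=115, M6→B 2·21=42, M7→A 8·25=200, M8→B 12·22=264. Service 900; fixed 343; total 1243.

Total cost: 1243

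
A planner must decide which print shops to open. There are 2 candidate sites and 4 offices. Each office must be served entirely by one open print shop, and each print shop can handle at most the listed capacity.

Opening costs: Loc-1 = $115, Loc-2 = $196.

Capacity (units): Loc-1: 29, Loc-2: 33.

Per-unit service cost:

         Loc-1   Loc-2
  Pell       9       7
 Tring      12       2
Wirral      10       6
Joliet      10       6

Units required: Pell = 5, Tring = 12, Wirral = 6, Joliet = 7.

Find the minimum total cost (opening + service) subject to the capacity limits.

Open {Loc-2}: Pell→Loc-2 7·5=35, Tring→Loc-2 2·12=24, Wirral→Loc-2 6·6=36, Joliet→Loc-2 6·7=42.
Loads: Loc-2 carries 30/33. Service 137; fixed 196; total 333.
Next best feasible plan costs 448.

Minimum total cost: 333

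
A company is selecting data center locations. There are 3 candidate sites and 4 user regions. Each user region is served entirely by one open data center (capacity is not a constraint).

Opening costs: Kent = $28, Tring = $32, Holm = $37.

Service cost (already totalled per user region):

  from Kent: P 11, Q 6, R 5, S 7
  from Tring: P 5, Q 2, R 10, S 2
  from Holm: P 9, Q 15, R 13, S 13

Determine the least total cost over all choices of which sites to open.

Minimum total cost: 51

For any fixed open set, each user region goes to its cheapest open site; total = fixed + service.
{Tring}: P→Tring 5, Q→Tring 2, R→Tring 10, S→Tring 2. Service 19; fixed 32; total 51.
{Kent}: service 29 + fixed 28 = 57
{Kent, Tring}: P→Tring 5, Q→Tring 2, R→Kent 5, S→Tring 2. Service 14; fixed 60; total 74.
{Kent, Tring, Holm}: P→Tring 5, Q→Tring 2, R→Kent 5, S→Tring 2. Service 14; fixed 97; total 111.
No other subset beats 51.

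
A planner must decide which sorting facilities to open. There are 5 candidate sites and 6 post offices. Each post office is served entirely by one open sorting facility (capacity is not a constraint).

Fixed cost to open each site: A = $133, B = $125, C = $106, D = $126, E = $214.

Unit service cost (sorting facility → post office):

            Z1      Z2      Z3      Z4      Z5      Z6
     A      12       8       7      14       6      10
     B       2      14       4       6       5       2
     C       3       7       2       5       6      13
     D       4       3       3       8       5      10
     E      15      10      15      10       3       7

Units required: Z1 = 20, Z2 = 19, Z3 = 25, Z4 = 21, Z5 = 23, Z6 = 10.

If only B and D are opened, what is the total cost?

Total cost: 684

Each post office is assigned to its cheapest site among the open ones.
{B, D}: Z1→B 2·20=40, Z2→D 3·19=57, Z3→D 3·25=75, Z4→B 6·21=126, Z5→B 5·23=115, Z6→B 2·10=20. Service 433; fixed 251; total 684.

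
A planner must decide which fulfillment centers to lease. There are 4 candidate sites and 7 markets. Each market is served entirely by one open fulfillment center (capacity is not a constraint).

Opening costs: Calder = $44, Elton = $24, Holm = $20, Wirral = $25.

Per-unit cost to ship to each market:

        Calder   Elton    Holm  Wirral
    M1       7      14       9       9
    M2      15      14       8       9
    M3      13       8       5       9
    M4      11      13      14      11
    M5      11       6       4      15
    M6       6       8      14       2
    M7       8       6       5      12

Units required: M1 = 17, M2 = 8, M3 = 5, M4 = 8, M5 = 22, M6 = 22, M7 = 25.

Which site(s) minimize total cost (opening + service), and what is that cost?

Open Holm and Wirral; minimum total cost 632.

For any fixed open set, each market goes to its cheapest open site; total = fixed + service.
{Holm, Wirral}: M1→Holm 9·17=153, M2→Holm 8·8=64, M3→Holm 5·5=25, M4→Wirral 11·8=88, M5→Holm 4·22=88, M6→Wirral 2·22=44, M7→Holm 5·25=125. Service 587; fixed 45; total 632.
{Calder, Holm, Wirral}: service 553 + fixed 89 = 642
{Elton, Holm, Wirral}: service 587 + fixed 69 = 656
{Calder, Elton, Holm, Wirral}: M1→Calder 7·17=119, M2→Holm 8·8=64, M3→Holm 5·5=25, M4→Calder 11·8=88, M5→Holm 4·22=88, M6→Wirral 2·22=44, M7→Holm 5·25=125. Service 553; fixed 113; total 666.
No other subset beats 632.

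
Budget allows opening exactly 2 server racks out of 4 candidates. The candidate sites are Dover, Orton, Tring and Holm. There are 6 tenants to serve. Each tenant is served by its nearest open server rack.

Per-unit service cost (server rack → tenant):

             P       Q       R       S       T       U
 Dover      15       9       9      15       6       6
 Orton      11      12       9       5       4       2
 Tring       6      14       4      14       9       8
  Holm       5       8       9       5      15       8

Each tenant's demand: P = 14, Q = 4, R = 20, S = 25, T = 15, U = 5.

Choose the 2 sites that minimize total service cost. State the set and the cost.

Choose Orton and Tring; total service cost 407.

With exactly 2 open, each tenant uses its cheapest among the chosen.
{Orton, Tring}: P→Tring 6·14=84, Q→Orton 12·4=48, R→Tring 4·20=80, S→Orton 5·25=125, T→Orton 4·15=60, U→Orton 2·5=10. Service cost 407.
{Orton, Holm}: service cost 477
{Tring, Holm}: service cost 482
Among all 6 size-2 choices, {Orton, Tring} is lowest.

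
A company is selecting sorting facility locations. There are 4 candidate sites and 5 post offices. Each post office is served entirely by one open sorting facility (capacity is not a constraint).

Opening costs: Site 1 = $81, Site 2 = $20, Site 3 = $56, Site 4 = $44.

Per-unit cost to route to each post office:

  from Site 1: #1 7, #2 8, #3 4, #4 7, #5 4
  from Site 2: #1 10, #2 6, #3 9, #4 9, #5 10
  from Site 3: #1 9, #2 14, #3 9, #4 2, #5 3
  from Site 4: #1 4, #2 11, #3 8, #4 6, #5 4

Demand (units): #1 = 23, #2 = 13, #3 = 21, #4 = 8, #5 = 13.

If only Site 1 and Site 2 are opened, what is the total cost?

Total cost: 532

Each post office is assigned to its cheapest site among the open ones.
{Site 1, Site 2}: #1→Site 1 7·23=161, #2→Site 2 6·13=78, #3→Site 1 4·21=84, #4→Site 1 7·8=56, #5→Site 1 4·13=52. Service 431; fixed 101; total 532.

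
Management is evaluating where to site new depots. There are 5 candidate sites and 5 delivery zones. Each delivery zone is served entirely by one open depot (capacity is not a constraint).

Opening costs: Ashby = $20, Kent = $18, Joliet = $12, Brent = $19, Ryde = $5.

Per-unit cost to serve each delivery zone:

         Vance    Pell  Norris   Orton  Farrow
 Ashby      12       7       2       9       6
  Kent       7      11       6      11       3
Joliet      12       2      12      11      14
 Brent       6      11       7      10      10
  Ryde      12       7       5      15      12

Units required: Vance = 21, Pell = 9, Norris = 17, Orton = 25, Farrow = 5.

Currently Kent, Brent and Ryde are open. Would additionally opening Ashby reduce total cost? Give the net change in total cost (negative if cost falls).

Current service cost with {Kent, Brent, Ryde}: 539.
Adding Ashby: each delivery zone re-picks its cheapest; new service cost 463, saving 76.
Extra fixed cost: 20. Net change = 20 − 76 = -56.
(Totals: 581 → 525.)

Yes — net change −56 (cost falls by 56).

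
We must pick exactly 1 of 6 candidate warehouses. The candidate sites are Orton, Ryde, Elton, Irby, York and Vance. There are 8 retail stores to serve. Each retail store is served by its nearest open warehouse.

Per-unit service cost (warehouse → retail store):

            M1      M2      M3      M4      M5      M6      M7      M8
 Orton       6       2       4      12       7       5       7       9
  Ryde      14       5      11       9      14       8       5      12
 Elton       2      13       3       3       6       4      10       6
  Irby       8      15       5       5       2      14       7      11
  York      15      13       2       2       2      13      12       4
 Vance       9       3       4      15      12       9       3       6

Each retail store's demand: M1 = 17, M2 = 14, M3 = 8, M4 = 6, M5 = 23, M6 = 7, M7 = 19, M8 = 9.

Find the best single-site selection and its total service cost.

With exactly 1 open, each retail store uses its cheapest among the chosen.
{Orton}: M1→Orton 6·17=102, M2→Orton 2·14=28, M3→Orton 4·8=32, M4→Orton 12·6=72, M5→Orton 7·23=161, M6→Orton 5·7=35, M7→Orton 7·19=133, M8→Orton 9·9=81. Service cost 644.
{Elton}: service cost 668
{Vance}: service cost 767
Among all 6 size-1 choices, {Orton} is lowest.

Choose Orton only; total service cost 644.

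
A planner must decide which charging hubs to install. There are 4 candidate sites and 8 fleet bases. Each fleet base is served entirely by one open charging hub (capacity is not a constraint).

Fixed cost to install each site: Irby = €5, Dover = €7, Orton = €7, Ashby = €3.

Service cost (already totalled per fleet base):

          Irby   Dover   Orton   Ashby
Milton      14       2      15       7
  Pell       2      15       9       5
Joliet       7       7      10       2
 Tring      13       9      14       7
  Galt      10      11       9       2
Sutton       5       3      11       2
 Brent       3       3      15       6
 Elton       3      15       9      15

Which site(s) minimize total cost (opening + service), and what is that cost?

For any fixed open set, each fleet base goes to its cheapest open site; total = fixed + service.
{Irby, Ashby}: Milton→Ashby 7, Pell→Irby 2, Joliet→Ashby 2, Tring→Ashby 7, Galt→Ashby 2, Sutton→Ashby 2, Brent→Irby 3, Elton→Irby 3. Service 28; fixed 8; total 36.
{Irby, Dover, Ashby}: Milton→Dover 2, Pell→Irby 2, Joliet→Ashby 2, Tring→Ashby 7, Galt→Ashby 2, Sutton→Ashby 2, Brent→Irby 3, Elton→Irby 3. Service 23; fixed 15; total 38.
{Irby, Orton, Ashby}: Milton→Ashby 7, Pell→Irby 2, Joliet→Ashby 2, Tring→Ashby 7, Galt→Ashby 2, Sutton→Ashby 2, Brent→Irby 3, Elton→Irby 3. Service 28; fixed 15; total 43.
{Irby, Dover, Orton, Ashby}: service 23 + fixed 22 = 45
No other subset beats 36.

Open Irby and Ashby; minimum total cost 36.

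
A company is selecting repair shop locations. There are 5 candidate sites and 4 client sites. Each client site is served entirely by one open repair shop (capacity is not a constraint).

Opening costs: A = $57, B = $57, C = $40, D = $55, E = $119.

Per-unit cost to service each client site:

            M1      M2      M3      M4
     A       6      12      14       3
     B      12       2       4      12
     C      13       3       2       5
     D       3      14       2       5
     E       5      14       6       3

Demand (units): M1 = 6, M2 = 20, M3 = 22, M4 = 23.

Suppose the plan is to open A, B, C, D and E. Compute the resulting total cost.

Total cost: 499

Each client site is assigned to its cheapest site among the open ones.
{A, B, C, D, E}: M1→D 3·6=18, M2→B 2·20=40, M3→C 2·22=44, M4→A 3·23=69. Service 171; fixed 328; total 499.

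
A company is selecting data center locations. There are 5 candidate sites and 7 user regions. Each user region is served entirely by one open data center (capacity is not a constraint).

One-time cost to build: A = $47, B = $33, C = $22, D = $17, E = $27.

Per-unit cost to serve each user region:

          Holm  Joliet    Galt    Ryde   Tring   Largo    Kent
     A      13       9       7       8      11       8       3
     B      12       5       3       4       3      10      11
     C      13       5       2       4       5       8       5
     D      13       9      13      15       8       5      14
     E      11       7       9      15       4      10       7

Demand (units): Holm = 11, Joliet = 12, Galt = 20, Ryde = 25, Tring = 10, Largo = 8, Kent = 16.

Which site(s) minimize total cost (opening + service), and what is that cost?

For any fixed open set, each user region goes to its cheapest open site; total = fixed + service.
{C, D, E}: Holm→E 11·11=121, Joliet→C 5·12=60, Galt→C 2·20=40, Ryde→C 4·25=100, Tring→E 4·10=40, Largo→D 5·8=40, Kent→C 5·16=80. Service 481; fixed 66; total 547.
{C, D}: Holm→C 13·11=143, Joliet→C 5·12=60, Galt→C 2·20=40, Ryde→C 4·25=100, Tring→C 5·10=50, Largo→D 5·8=40, Kent→C 5·16=80. Service 513; fixed 39; total 552.
{B, C, D}: service 482 + fixed 72 = 554
{A, B, C, D, E}: Holm→E 11·11=121, Joliet→B 5·12=60, Galt→C 2·20=40, Ryde→B 4·25=100, Tring→B 3·10=30, Largo→D 5·8=40, Kent→A 3·16=48. Service 439; fixed 146; total 585.
No other subset beats 547.

Open C, D and E; minimum total cost 547.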